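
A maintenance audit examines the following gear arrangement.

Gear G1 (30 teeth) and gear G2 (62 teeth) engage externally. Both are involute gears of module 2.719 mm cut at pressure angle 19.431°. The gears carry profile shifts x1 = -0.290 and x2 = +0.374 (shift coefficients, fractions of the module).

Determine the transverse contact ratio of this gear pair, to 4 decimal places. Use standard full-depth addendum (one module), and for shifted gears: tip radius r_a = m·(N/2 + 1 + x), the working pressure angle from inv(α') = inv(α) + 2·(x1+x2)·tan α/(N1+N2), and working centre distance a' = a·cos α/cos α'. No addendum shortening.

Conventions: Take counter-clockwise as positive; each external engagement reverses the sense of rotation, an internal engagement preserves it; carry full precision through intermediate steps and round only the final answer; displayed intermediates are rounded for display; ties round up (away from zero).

single-mesh involute tooth geometry (30T engaging 62T at module 2.719)
base radii: r_b1 = 38.462001, r_b2 = 79.488135
tip radii: r_a1 = 42.715490, r_a2 = 88.024906
inv(α') = inv(19.431°) + 2·(-0.290+0.374)·tan α/(30+62) = 0.01427311  ⇒  α' = 19.72282°
a' = a·cos α / cos α' = 125.0740·cos 19.431°/cos 19.72282° = 125.300755
action lengths: √(r_a1²−r_b1²) = 18.581916, √(r_a2²−r_b2²) = 37.815612
base pitch p_b = π·m·cos α = 8.055463
CR = (18.581916 + 37.815612 − 125.300755·sin 19.72282°)/8.055463 = 1.751886
contact ratio ≈ 1.7519

1.7519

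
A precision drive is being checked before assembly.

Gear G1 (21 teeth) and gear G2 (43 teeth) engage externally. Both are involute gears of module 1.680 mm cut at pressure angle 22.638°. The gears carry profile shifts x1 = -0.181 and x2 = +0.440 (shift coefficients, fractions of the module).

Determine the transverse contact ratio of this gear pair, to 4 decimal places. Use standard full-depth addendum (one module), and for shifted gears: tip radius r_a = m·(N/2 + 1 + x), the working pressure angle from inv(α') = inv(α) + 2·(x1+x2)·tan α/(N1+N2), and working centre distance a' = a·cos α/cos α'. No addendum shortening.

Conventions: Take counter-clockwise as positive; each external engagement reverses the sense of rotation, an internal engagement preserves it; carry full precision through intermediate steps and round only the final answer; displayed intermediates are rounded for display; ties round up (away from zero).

single-mesh involute tooth geometry (21T engaging 43T at module 1.680)
base radii: r_b1 = 16.280929, r_b2 = 33.337140
tip radii: r_a1 = 19.015920, r_a2 = 38.539200
inv(α') = inv(22.638°) + 2·(-0.181+0.440)·tan α/(21+43) = 0.02530595  ⇒  α' = 23.69395°
a' = a·cos α / cos α' = 53.7600·cos 22.638°/cos 23.69395° = 54.185647
action lengths: √(r_a1²−r_b1²) = 9.825303, √(r_a2²−r_b2²) = 19.336625
base pitch p_b = π·m·cos α = 4.871242
CR = (9.825303 + 19.336625 − 54.185647·sin 23.69395°)/4.871242 = 1.516525
contact ratio ≈ 1.5165

1.5165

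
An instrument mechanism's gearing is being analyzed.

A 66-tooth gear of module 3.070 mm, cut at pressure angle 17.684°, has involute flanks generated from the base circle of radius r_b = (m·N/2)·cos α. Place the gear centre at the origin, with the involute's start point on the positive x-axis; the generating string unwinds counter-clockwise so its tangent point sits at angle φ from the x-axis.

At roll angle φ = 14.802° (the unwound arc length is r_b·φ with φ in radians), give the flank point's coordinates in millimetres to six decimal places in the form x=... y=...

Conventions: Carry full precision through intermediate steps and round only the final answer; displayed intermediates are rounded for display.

recognized (one wheel, involute flank): single-mesh tooth geometry, m = 3.070, N = 66
pitch radius r_p = m·N/2 = 3.070·66/2 = 101.310000
base radius r_b = r_p·cos α = 101.310000·cos 17.684° = 96.522732
roll angle φ = 14.802° = 0.25834364 rad
x = r_b·(cos φ + φ·sin φ) = 99.690220
y = r_b·(sin φ − φ·cos φ) = 0.551062

x=99.690220 y=0.551062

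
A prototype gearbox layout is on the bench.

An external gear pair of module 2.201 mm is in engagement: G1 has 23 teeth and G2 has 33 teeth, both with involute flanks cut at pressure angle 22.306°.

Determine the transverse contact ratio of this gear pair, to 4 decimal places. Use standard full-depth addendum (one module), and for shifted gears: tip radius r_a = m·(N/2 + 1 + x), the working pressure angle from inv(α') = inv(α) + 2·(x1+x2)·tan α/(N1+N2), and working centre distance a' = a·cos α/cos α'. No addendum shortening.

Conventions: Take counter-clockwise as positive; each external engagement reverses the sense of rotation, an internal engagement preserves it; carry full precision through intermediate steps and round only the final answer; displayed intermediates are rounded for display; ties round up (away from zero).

1.5451

class = single-mesh tooth geometry [involute pair 23T × 33T, m = 2.201]
base radii: r_b1 = 23.417440, r_b2 = 33.598935
tip radii: r_a1 = 27.512500, r_a2 = 38.517500
no profile shift: α' = α, a' = a
action lengths: √(r_a1²−r_b1²) = 14.441647, √(r_a2²−r_b2²) = 18.833729
base pitch p_b = π·m·cos α = 6.397222
CR = (14.441647 + 18.833729 − 61.628000·sin 22.30600°)/6.397222 = 1.545089
contact ratio ≈ 1.5451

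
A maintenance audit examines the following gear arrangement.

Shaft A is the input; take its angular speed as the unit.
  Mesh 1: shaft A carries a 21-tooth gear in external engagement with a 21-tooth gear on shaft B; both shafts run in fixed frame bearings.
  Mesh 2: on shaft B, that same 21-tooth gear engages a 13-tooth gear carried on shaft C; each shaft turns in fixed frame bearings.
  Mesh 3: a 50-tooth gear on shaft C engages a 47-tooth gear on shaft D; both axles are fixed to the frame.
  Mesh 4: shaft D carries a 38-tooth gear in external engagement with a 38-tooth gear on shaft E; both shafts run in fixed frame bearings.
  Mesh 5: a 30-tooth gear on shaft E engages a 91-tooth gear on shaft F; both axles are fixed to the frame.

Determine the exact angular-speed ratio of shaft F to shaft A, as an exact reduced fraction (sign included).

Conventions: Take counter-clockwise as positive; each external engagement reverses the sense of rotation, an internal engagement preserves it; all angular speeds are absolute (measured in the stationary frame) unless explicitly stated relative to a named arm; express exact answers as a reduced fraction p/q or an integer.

class = fixed-axis compound train [5 meshes; 5 ratios multiply, 5 sense flips]
mesh 1 [21T→21T]: running ratio 1, sense −
mesh 2 [21T→13T]: running ratio 21/13, sense +
mesh 3 [50T→47T]: running ratio 1050/611, sense −
mesh 4 [38T→38T]: running ratio 1050/611, sense +
mesh 5 [30T→91T]: running ratio 4500/7943, sense −
ω_out/ω_in = -4500/7943

-4500/7943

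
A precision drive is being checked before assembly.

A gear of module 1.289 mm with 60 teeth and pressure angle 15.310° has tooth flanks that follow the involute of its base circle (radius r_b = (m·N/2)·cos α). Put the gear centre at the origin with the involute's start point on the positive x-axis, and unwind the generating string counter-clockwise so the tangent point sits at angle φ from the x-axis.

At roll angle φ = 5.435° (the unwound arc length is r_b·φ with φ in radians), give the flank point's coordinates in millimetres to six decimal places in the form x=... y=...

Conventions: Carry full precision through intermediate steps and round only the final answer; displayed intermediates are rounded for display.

x=37.465082 y=0.010602

recognized (one wheel, involute flank): single-mesh tooth geometry, m = 1.289, N = 60
pitch radius r_p = m·N/2 = 1.289·60/2 = 38.670000
base radius r_b = r_p·cos α = 38.670000·cos 15.310° = 37.297654
roll angle φ = 5.435° = 0.09485864 rad
x = r_b·(cos φ + φ·sin φ) = 37.465082
y = r_b·(sin φ − φ·cos φ) = 0.010602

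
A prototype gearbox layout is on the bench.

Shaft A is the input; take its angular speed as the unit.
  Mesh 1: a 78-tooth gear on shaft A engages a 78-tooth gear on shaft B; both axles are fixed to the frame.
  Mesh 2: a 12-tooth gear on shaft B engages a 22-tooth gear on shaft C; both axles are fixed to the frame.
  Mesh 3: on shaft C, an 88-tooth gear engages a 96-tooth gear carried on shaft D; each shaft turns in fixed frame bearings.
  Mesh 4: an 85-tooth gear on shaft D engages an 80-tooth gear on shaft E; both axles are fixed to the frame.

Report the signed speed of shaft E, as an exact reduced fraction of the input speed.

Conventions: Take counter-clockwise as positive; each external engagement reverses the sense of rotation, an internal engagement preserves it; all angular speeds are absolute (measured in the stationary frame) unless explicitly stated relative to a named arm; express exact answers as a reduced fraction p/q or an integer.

4-mesh fixed-axis compound train (all bearings frame-fixed)
mesh 1 [78T→78T]: |ω|/ω_in = 1×78/78 = 1, sense flips to −
mesh 2 [12T→22T]: |ω|/ω_in = 1×12/22 = 6/11, sense flips to +
mesh 3 [88T→96T]: |ω|/ω_in = (6/11)×88/96 = 1/2, sense flips to −
mesh 4 [85T→80T]: |ω|/ω_in = (1/2)×85/80 = 17/32, sense flips to +
signed output speed (× input speed) = 17/32

17/32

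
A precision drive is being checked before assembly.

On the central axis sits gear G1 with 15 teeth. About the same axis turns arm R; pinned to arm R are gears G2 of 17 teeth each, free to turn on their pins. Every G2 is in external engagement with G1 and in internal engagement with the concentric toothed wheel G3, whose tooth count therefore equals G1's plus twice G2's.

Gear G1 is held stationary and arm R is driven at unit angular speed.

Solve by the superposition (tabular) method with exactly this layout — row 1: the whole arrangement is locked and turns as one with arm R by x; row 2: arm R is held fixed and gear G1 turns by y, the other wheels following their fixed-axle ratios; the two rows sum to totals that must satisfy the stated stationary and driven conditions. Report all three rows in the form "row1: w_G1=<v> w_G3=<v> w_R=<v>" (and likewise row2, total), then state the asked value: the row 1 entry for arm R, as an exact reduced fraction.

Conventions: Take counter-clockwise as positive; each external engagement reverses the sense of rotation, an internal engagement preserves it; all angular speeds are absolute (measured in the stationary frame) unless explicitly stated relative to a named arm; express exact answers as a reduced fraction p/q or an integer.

row1: w_G1=1 w_G3=1 w_R=1
row2: w_G1=-1 w_G3=15/49 w_R=0
total: w_G1=0 w_G3=64/49 w_R=1
asked value: 1

topology: planetary set — G1 15T / G2 17T / G3 49T, arm = carrier (Willis)
superposition row 1 [locked train]: every member turns x
superposition row 2 [arm held]: sun y, ring −(15/49)·y, arm 0
boundary: total ω_sun = x + y = 0 and total ω_arm = x = 1  ⇒  y = -1, x = 1
row 2 ring = −(15/49)·(-1) = 15/49
totals (row 1 + row 2): sun 1 + (-1) = 0, ring 1 + 15/49 = 64/49, arm 1 + 0 = 1
asked cell (row1, arm) = 1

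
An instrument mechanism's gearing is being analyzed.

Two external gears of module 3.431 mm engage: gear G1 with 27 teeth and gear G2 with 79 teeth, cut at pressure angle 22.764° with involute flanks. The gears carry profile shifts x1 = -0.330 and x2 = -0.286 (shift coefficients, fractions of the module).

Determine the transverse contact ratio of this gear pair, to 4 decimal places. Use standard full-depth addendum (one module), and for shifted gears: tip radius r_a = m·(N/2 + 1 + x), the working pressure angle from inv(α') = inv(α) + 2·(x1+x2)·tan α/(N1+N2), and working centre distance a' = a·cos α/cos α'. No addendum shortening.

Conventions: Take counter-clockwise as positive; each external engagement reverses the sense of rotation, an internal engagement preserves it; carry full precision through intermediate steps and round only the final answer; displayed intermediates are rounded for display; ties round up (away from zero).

1.7324

recognized (one external pair, fixed centres): single-mesh tooth geometry, m = 3.431, N1 = 27, N2 = 79
base radii: r_b1 = 42.710588, r_b2 = 124.968016
tip radii: r_a1 = 48.617270, r_a2 = 137.974234
inv(α') = inv(22.764°) + 2·(-0.330-0.286)·tan α/(27+79) = 0.01743827  ⇒  α' = 21.03624°
a' = a·cos α / cos α' = 181.8430·cos 22.764°/cos 21.03624° = 179.651754
action lengths: √(r_a1²−r_b1²) = 23.225948, √(r_a2²−r_b2²) = 58.479776
base pitch p_b = π·m·cos α = 9.939205
CR = (23.225948 + 58.479776 − 179.651754·sin 21.03624°)/9.939205 = 1.732353
contact ratio ≈ 1.7324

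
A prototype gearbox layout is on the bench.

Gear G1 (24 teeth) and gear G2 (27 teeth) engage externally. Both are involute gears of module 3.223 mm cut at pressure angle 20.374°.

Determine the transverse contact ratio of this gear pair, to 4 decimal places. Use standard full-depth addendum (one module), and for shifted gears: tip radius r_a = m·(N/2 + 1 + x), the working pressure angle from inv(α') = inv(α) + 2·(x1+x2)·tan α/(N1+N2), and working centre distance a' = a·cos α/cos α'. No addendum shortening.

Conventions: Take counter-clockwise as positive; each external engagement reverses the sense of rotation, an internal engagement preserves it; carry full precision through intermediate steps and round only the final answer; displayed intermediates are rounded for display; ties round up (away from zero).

single-mesh involute tooth geometry (24T engaging 27T at module 3.223)
base radii: r_b1 = 36.256432, r_b2 = 40.788486
tip radii: r_a1 = 41.899000, r_a2 = 46.733500
no profile shift: α' = α, a' = a
action lengths: √(r_a1²−r_b1²) = 20.999936, √(r_a2²−r_b2²) = 22.810511
base pitch p_b = π·m·cos α = 9.491912
CR = (20.999936 + 22.810511 − 82.186500·sin 20.37400°)/9.491912 = 1.601099
contact ratio ≈ 1.6011

1.6011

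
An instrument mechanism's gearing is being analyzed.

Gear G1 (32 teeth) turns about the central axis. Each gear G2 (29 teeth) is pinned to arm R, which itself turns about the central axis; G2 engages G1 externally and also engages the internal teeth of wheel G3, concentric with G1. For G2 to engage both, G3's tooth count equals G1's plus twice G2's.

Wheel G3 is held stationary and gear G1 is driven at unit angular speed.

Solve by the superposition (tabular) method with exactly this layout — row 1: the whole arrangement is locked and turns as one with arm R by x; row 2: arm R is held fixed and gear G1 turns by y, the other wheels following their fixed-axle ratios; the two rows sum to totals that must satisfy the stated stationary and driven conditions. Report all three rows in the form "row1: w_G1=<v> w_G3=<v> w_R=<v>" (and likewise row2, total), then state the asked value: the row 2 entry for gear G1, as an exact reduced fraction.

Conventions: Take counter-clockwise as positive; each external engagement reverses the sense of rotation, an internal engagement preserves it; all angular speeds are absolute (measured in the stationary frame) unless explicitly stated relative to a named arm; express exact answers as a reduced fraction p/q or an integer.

planetary set (32T centre, 29T on arm, 90T internal) — Willis relation
superposition row 1 [locked train]: every member turns x
row 2 (arm held, sun turns y): ω_ring = −(32/90)·y, ω_arm = 0
boundary: total ω_ring = x − (32/90)·y = 0 and total ω_sun = x + y = 1  ⇒  y = 45/61, x = 16/61
row 2 ring = −(32/90)·45/61 = -16/61
totals (row 1 + row 2): sun 16/61 + 45/61 = 1, ring 16/61 + (-16/61) = 0, arm 16/61 + 0 = 16/61
asked cell (row2, sun) = 45/61

row1: w_G1=16/61 w_G3=16/61 w_R=16/61
row2: w_G1=45/61 w_G3=-16/61 w_R=0
total: w_G1=1 w_G3=0 w_R=16/61
asked value: 45/61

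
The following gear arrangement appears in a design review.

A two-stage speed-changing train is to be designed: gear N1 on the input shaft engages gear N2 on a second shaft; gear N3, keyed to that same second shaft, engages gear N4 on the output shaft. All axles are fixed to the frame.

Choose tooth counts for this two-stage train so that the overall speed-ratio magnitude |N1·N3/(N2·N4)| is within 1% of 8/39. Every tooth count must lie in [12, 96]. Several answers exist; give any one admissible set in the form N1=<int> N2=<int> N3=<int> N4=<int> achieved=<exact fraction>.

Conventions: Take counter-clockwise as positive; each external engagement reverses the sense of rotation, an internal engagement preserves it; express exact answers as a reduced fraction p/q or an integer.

N1=12 N2=13 N3=12 N4=54 achieved=8/39

class = fixed-axis compound train [2-stage, 8/39 wanted]
target = 8/39 in lowest terms: an exact hit needs N1·N3 = k·8 and N2·N4 = k·39 for one integer k, every count in [12, 96]; additionally prefer no 1:1 stage (N1 ≠ N2, N3 ≠ N4)
k = 1…17: no 1:1-free in-range split of k·8 and k·39 into factor pairs; take k = 18
k = 18: N1·N3 = 144 = 12·12, N2·N4 = 702 = 13·54
achieved = 12·12/(13·54) = 8/39; |achieved − target| = 0 ≤ 2/975 ✓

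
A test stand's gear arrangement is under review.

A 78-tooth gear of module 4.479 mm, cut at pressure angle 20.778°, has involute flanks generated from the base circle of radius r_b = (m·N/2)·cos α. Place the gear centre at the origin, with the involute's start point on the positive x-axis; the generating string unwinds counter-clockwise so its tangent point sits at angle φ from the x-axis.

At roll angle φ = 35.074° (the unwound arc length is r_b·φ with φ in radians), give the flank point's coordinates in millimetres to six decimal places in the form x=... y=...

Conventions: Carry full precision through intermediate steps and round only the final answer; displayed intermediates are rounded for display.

x=191.113351 y=12.026622

recognized (one wheel, involute flank): single-mesh tooth geometry, m = 4.479, N = 78
pitch radius r_p = m·N/2 = 4.479·78/2 = 174.681000
base radius r_b = r_p·cos α = 174.681000·cos 20.778° = 163.320090
roll angle φ = 35.074° = 0.61215678 rad
x = r_b·(cos φ + φ·sin φ) = 191.113351
y = r_b·(sin φ − φ·cos φ) = 12.026622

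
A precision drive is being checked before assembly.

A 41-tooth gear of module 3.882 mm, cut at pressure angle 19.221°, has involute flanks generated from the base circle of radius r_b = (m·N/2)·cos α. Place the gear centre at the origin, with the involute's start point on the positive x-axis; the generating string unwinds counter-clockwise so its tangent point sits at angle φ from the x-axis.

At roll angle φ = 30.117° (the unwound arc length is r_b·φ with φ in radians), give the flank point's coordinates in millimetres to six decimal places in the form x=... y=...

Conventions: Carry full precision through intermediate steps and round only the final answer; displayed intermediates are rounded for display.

x=84.819865 y=3.538325

recognized (one wheel, involute flank): single-mesh tooth geometry, m = 3.882, N = 41
pitch radius r_p = m·N/2 = 3.882·41/2 = 79.581000
base radius r_b = r_p·cos α = 79.581000·cos 19.221° = 75.144819
roll angle φ = 30.117° = 0.52564081 rad
x = r_b·(cos φ + φ·sin φ) = 84.819865
y = r_b·(sin φ − φ·cos φ) = 3.538325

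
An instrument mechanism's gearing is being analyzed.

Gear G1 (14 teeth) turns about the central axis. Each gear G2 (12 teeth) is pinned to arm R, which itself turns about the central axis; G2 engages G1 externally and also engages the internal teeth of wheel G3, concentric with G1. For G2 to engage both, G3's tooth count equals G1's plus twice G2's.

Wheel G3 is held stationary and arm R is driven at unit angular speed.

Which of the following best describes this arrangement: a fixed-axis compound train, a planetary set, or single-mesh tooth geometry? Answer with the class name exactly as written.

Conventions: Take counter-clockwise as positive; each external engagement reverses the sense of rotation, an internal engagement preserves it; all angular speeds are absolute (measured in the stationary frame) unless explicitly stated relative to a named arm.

planetary set

class = planetary set [G3 = 14+2·12 = 38; Willis about the carrier]
classification: planetary set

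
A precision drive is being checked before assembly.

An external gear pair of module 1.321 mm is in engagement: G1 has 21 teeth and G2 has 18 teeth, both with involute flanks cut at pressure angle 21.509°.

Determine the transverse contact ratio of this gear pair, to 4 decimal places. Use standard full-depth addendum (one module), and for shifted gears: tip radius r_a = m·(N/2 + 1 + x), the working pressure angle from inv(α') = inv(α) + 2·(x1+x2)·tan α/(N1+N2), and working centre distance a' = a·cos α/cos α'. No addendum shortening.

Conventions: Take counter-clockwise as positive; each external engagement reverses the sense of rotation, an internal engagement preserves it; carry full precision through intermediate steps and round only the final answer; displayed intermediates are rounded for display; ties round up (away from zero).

1.5004

single-mesh involute tooth geometry (21T engaging 18T at module 1.321)
base radii: r_b1 = 12.904558, r_b2 = 11.061050
tip radii: r_a1 = 15.191500, r_a2 = 13.210000
no profile shift: α' = α, a' = a
action lengths: √(r_a1²−r_b1²) = 8.015862, √(r_a2²−r_b2²) = 7.221999
base pitch p_b = π·m·cos α = 3.861035
CR = (8.015862 + 7.221999 − 25.759500·sin 21.50900°)/3.861035 = 1.500429
contact ratio ≈ 1.5004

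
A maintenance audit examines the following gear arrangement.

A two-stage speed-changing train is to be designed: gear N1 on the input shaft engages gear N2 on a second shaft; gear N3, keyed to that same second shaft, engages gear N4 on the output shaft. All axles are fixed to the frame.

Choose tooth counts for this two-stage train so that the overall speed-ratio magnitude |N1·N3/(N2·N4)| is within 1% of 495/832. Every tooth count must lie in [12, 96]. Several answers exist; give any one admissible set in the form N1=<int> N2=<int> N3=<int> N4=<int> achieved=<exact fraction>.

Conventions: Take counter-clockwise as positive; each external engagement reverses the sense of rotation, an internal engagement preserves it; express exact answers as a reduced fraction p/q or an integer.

N1=15 N2=13 N3=33 N4=64 achieved=495/832

class = fixed-axis compound train [2-stage, 495/832 wanted]
target = 495/832 in lowest terms: an exact hit needs N1·N3 = k·495 and N2·N4 = k·832 for one integer k, every count in [12, 96]; additionally prefer no 1:1 stage (N1 ≠ N2, N3 ≠ N4)
k = 1: N1·N3 = 495 = 15·33, N2·N4 = 832 = 13·64
achieved = 15·33/(13·64) = 495/832; |achieved − target| = 0 ≤ 99/16640 ✓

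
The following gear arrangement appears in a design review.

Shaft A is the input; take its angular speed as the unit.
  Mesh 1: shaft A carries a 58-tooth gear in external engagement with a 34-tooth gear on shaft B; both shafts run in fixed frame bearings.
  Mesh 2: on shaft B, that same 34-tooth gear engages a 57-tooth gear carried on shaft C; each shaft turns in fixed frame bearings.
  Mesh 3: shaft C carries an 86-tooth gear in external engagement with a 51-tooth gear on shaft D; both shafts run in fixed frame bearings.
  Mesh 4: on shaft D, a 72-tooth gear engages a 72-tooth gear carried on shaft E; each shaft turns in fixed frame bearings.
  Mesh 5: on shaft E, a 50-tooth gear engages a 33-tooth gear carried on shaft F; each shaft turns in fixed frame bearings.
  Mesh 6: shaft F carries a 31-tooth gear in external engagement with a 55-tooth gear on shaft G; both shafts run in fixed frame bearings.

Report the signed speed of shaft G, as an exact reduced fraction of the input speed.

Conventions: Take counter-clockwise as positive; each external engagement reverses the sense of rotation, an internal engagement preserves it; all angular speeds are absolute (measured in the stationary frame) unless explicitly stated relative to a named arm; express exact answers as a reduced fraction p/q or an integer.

6-mesh fixed-axis compound train (all bearings frame-fixed)
mesh 1 [58T→34T]: |ω|/ω_in = 1×58/34 = 29/17, sense flips to −
mesh 2 [34T→57T]: |ω|/ω_in = (29/17)×34/57 = 58/57, sense flips to +
mesh 3 [86T→51T]: |ω|/ω_in = (58/57)×86/51 = 4988/2907, sense flips to −
mesh 4 [72T→72T]: |ω|/ω_in = (4988/2907)×72/72 = 4988/2907, sense flips to +
mesh 5 [50T→33T]: |ω|/ω_in = (4988/2907)×50/33 = 249400/95931, sense flips to −
mesh 6 [31T→55T]: |ω|/ω_in = (249400/95931)×31/55 = 1546280/1055241, sense flips to +
signed output speed (× input speed) = 1546280/1055241

1546280/1055241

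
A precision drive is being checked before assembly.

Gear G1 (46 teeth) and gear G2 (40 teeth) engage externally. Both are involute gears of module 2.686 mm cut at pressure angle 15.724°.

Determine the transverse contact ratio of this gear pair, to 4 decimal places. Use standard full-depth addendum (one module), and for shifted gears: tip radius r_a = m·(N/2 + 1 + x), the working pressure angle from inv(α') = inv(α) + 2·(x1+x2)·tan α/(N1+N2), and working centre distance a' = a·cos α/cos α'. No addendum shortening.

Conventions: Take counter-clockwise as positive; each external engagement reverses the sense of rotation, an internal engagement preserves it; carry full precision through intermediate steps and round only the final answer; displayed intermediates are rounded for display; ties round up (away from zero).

1.9846

single-mesh involute tooth geometry (46T engaging 40T at module 2.686)
base radii: r_b1 = 59.466163, r_b2 = 51.709707
tip radii: r_a1 = 64.464000, r_a2 = 56.406000
no profile shift: α' = α, a' = a
action lengths: √(r_a1²−r_b1²) = 24.887401, √(r_a2²−r_b2²) = 22.533154
base pitch p_b = π·m·cos α = 8.122542
CR = (24.887401 + 22.533154 − 115.498000·sin 15.72400°)/8.122542 = 1.984622
contact ratio ≈ 1.9846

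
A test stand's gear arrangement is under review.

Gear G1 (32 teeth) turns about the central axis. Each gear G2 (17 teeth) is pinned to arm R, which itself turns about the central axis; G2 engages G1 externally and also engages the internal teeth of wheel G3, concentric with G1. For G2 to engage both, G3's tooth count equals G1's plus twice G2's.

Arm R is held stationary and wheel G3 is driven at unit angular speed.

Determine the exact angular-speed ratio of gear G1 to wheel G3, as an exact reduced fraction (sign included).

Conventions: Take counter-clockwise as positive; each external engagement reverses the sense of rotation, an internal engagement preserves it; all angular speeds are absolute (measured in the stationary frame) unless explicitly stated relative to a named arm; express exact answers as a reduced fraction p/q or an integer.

planetary set (32T centre, 17T on arm, 66T internal) — Willis relation
ring teeth: 32 + 2·17 = 66
32(ω_sun−ω_arm) = −66(ω_ring−ω_arm),  ω_arm = 0, ω_ring = 1
ω_sun = 0 − (66/32)(1−0) = -33/16
ω_out/ω_in = -33/16

-33/16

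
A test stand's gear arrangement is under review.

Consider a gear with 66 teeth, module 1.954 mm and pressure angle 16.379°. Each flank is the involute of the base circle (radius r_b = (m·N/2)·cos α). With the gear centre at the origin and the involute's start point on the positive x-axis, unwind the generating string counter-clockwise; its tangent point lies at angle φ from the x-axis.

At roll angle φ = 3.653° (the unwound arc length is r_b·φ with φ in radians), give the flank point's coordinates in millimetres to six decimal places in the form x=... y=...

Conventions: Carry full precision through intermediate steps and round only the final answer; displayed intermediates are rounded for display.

x=61.990764 y=0.005342

topology: single-mesh involute geometry — m = 1.954, N = 66
pitch radius r_p = m·N/2 = 1.954·66/2 = 64.482000
base radius r_b = r_p·cos α = 64.482000·cos 16.379° = 61.865152
roll angle φ = 3.653° = 0.06375688 rad
x = r_b·(cos φ + φ·sin φ) = 61.990764
y = r_b·(sin φ − φ·cos φ) = 0.005342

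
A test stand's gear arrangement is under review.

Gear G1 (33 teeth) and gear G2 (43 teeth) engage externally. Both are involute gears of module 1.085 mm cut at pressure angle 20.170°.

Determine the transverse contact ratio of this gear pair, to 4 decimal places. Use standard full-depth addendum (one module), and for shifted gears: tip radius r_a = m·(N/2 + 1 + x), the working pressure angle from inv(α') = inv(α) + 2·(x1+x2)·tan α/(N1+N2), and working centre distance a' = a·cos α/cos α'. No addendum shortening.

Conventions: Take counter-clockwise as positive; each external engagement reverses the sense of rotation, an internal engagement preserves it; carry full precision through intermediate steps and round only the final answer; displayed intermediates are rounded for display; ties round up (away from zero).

1.6927

single-mesh involute tooth geometry (33T engaging 43T at module 1.085)
base radii: r_b1 = 16.804606, r_b2 = 21.896911
tip radii: r_a1 = 18.987500, r_a2 = 24.412500
no profile shift: α' = α, a' = a
action lengths: √(r_a1²−r_b1²) = 8.839139, √(r_a2²−r_b2²) = 10.793306
base pitch p_b = π·m·cos α = 3.199589
CR = (8.839139 + 10.793306 − 41.230000·sin 20.17000°)/3.199589 = 1.692737
contact ratio ≈ 1.6927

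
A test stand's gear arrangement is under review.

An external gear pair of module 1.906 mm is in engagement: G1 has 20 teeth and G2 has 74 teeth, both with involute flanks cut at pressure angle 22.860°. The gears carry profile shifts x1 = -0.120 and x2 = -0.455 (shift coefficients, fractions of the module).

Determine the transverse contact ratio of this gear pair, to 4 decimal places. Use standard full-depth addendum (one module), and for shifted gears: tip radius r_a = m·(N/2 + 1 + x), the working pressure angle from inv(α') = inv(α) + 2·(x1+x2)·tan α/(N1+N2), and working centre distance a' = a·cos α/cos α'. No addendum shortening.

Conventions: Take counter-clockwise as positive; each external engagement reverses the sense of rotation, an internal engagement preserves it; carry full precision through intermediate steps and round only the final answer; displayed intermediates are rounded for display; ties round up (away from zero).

single-mesh involute tooth geometry (20T engaging 74T at module 1.906)
base radii: r_b1 = 17.562967, r_b2 = 64.982979
tip radii: r_a1 = 20.737280, r_a2 = 71.560770
inv(α') = inv(22.860°) + 2·(-0.120-0.455)·tan α/(20+74) = 0.01745401  ⇒  α' = 21.04234°
a' = a·cos α / cos α' = 89.5820·cos 22.860°/cos 21.04234° = 88.443788
action lengths: √(r_a1²−r_b1²) = 11.026194, √(r_a2²−r_b2²) = 29.969254
base pitch p_b = π·m·cos α = 5.517569
CR = (11.026194 + 29.969254 − 88.443788·sin 21.04234°)/5.517569 = 1.674474
contact ratio ≈ 1.6745

1.6745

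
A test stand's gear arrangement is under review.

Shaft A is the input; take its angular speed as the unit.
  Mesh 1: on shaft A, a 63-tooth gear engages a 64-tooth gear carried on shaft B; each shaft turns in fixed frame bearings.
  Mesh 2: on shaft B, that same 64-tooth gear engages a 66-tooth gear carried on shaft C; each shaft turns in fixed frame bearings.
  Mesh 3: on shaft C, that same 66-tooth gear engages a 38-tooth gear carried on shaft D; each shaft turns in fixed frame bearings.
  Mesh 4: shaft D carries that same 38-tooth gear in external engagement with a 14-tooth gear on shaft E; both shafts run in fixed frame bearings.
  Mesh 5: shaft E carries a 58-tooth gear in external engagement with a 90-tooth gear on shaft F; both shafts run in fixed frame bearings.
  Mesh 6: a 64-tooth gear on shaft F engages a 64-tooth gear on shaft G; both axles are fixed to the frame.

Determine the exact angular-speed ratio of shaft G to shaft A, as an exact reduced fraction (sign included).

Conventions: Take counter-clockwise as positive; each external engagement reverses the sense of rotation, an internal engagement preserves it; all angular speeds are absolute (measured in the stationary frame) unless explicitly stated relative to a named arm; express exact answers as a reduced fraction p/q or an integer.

class = fixed-axis compound train [6 meshes; 6 ratios multiply, 6 sense flips]
mesh 1 [63T→64T]: running ratio 63/64, sense −
mesh 2 [64T→66T]: running ratio 21/22, sense +
mesh 3 [66T→38T]: running ratio 63/38, sense −
mesh 4 [38T→14T]: running ratio 9/2, sense +
mesh 5 [58T→90T]: running ratio 29/10, sense −
mesh 6 [64T→64T]: running ratio 29/10, sense +
ω_out/ω_in = 29/10

29/10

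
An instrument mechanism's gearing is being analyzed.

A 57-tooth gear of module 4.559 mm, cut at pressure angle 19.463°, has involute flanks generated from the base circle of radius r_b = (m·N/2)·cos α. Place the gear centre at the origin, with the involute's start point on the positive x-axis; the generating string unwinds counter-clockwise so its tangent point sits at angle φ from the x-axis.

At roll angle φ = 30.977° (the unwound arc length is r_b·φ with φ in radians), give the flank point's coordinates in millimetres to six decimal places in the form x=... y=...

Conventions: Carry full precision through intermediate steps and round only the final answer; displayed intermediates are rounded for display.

x=139.124069 y=6.266732

topology: single-mesh involute geometry — m = 4.559, N = 57
pitch radius r_p = m·N/2 = 4.559·57/2 = 129.931500
base radius r_b = r_p·cos α = 129.931500·cos 19.463° = 122.506806
roll angle φ = 30.977° = 0.54065064 rad
x = r_b·(cos φ + φ·sin φ) = 139.124069
y = r_b·(sin φ − φ·cos φ) = 6.266732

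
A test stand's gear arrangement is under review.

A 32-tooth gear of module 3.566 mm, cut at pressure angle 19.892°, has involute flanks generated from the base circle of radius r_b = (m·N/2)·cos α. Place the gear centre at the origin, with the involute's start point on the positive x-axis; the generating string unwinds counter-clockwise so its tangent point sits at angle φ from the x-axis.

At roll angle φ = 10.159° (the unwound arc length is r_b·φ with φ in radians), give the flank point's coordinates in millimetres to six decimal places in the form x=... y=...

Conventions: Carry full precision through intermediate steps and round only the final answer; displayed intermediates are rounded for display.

recognized (one wheel, involute flank): single-mesh tooth geometry, m = 3.566, N = 32
pitch radius r_p = m·N/2 = 3.566·32/2 = 57.056000
base radius r_b = r_p·cos α = 57.056000·cos 19.892° = 53.651790
roll angle φ = 10.159° = 0.17730800 rad
x = r_b·(cos φ + φ·sin φ) = 54.488530
y = r_b·(sin φ − φ·cos φ) = 0.099376

x=54.488530 y=0.099376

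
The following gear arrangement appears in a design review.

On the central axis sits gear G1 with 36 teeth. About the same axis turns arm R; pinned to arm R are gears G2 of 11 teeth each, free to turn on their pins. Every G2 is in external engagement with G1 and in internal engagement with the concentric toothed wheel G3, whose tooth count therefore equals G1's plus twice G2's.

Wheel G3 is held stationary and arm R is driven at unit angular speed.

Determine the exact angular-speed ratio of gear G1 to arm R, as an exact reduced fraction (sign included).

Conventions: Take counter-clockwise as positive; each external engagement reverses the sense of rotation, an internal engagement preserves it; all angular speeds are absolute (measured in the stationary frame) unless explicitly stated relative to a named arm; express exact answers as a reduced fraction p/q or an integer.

topology: planetary set — G1 36T / G2 11T / G3 58T, arm = carrier (Willis)
ring teeth: 36 + 2·11 = 58
36(ω_sun−ω_arm) = −58(ω_ring−ω_arm),  ω_ring = 0, ω_arm = 1
ω_sun = 1 − (58/36)(0−1) = 47/18
ω_out/ω_in = 47/18

47/18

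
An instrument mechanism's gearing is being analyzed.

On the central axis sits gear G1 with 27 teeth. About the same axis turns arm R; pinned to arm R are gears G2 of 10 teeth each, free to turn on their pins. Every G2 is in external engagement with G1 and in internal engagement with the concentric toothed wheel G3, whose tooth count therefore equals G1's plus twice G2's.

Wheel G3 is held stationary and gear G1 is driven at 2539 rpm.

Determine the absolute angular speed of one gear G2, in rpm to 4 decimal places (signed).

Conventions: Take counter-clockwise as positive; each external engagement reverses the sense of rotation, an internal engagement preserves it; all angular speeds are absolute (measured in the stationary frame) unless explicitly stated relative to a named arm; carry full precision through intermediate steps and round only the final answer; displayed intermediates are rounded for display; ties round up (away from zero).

class = planetary set [G3 = 27+2·10 = 47; Willis about the carrier]
normalise by the input: solve with ω_sun = 1, then scale by 2539 rpm
ring teeth: 27 + 2·10 = 47
27(ω_sun−ω_arm) = −47(ω_ring−ω_arm),  ω_ring = 0, ω_sun = 1
27(1−ω_arm) = −47(0−ω_arm)  ⇒  74·ω_arm = 27  ⇒  ω_arm = 27/74
sun–planet mesh: 27·(1−27/74) = −10·(ω_p−ω_arm)  ⇒  ω_p−ω_arm = -1269/740
ω_p = 27/74 − 1269/740 = -27/20
scale: ω_p = -27/20 × 2539 rpm = -3427.6500 rpm

-3427.6500 rpm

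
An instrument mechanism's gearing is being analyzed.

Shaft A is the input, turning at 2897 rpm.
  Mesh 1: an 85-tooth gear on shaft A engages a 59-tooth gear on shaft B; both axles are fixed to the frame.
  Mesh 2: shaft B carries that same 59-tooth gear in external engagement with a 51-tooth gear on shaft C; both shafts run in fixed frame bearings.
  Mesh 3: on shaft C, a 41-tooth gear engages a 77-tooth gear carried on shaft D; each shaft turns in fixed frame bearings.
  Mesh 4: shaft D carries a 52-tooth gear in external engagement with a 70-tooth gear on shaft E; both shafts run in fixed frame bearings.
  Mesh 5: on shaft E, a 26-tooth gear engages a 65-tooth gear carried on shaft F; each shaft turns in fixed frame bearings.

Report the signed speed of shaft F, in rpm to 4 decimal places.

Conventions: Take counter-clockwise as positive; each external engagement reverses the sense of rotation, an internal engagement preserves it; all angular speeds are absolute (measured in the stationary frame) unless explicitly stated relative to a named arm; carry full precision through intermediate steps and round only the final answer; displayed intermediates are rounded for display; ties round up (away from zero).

-763.9337 rpm

5-mesh fixed-axis compound train (all bearings frame-fixed)
mesh 1 [85T→59T]: ω = 2897.0000×85/59 = 4173.6441 rpm, sense flips to −
mesh 2 [59T→51T]: ω = 4173.6441×59/51 = 4828.3333 rpm, sense flips to +
mesh 3 [41T→77T]: ω = 4828.3333×41/77 = 2570.9307 rpm, sense flips to −
mesh 4 [52T→70T]: ω = 2570.9307×52/70 = 1909.8343 rpm, sense flips to +
mesh 5 [26T→65T]: ω = 1909.8343×26/65 = 763.9337 rpm, sense flips to −
signed output speed = -763.9337 rpm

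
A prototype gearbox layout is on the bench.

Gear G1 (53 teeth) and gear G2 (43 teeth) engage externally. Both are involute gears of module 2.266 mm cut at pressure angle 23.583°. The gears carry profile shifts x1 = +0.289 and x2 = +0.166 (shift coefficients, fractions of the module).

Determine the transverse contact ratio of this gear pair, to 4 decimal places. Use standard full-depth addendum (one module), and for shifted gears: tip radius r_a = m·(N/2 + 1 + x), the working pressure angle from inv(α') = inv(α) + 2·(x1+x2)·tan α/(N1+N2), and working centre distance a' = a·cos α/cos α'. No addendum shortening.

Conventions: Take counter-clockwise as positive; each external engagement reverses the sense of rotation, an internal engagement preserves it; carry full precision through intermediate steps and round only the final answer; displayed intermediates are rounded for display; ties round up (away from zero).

1.5344

recognized (one external pair, fixed centres): single-mesh tooth geometry, m = 2.266, N1 = 53, N2 = 43
base radii: r_b1 = 55.033796, r_b2 = 44.650061
tip radii: r_a1 = 62.969874, r_a2 = 51.361156
inv(α') = inv(23.583°) + 2·(+0.289+0.166)·tan α/(53+43) = 0.02907296  ⇒  α' = 24.75960°
a' = a·cos α / cos α' = 108.7680·cos 23.583°/cos 24.75960° = 109.775160
action lengths: √(r_a1²−r_b1²) = 30.602064, √(r_a2²−r_b2²) = 25.383861
base pitch p_b = π·m·cos α = 6.524293
CR = (30.602064 + 25.383861 − 109.775160·sin 24.75960°)/6.524293 = 1.534385
contact ratio ≈ 1.5344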